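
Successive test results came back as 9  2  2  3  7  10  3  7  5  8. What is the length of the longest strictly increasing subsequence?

4

Track the smallest tail for each achievable length (strict):
9 → extends → [9]
2 → replaces 9 → [2]
2 → already a tail → [2]
3 → extends → [2, 3]
7 → extends → [2, 3, 7]
10 → extends → [2, 3, 7, 10]
3 → already a tail → [2, 3, 7, 10]
7 → already a tail → [2, 3, 7, 10]
5 → replaces 7 → [2, 3, 5, 10]
8 → replaces 10 → [2, 3, 5, 8]
Four tails, so the longest strictly increasing subsequence has length 4 (e.g. 2, 3, 7, 10).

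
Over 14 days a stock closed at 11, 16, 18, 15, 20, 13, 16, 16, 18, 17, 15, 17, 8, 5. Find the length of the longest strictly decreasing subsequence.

6

Negate each value so 'decreasing' becomes 'increasing', then run patience tails on the negated sequence:
-11 → extends → [-11]
-16 → replaces -11 → [-16]
-18 → replaces -16 → [-18]
-15 → extends → [-18, -15]
-20 → replaces -18 → [-20, -15]
-13 → extends → [-20, -15, -13]
-16 → replaces -15 → [-20, -16, -13]
-16 → already a tail → [-20, -16, -13]
-18 → replaces -16 → [-20, -18, -13]
-17 → replaces -13 → [-20, -18, -17]
-15 → extends → [-20, -18, -17, -15]
-17 → already a tail → [-20, -18, -17, -15]
-8 → extends → [-20, -18, -17, -15, -8]
-5 → extends → [-20, -18, -17, -15, -8, -5]
Six tails, so the longest strictly decreasing subsequence of the original has length 6.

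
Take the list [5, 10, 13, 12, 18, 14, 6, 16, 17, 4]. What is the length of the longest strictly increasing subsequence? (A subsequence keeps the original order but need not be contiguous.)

Track the smallest tail for each achievable length (strict):
5 → extends → [5]
10 → extends → [5, 10]
13 → extends → [5, 10, 13]
12 → replaces 13 → [5, 10, 12]
18 → extends → [5, 10, 12, 18]
14 → replaces 18 → [5, 10, 12, 14]
6 → replaces 10 → [5, 6, 12, 14]
16 → extends → [5, 6, 12, 14, 16]
17 → extends → [5, 6, 12, 14, 16, 17]
4 → replaces 5 → [4, 6, 12, 14, 16, 17]
Six tails, so the longest strictly increasing subsequence has length 6 (e.g. 5, 10, 13, 14, 16, 17).

6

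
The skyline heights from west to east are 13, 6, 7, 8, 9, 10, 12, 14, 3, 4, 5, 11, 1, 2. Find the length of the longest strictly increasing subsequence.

Let dp[i] be the length of the longest such subsequence ending at index i:
i:      1  2  3  4  5  6  7  8  9 10 11 12 13 14
a[i]:  13  6  7  8  9 10 12 14  3  4  5 11  1  2
dp:     1  1  2  3  4  5  6  7  1  2  3  6  1  2
Maximum dp value is 7.

7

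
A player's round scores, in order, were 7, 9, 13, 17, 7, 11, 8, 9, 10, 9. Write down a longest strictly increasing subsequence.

Patience tails give the LIS length; then backtrack through the dp parents:
7 → extends → [7]
9 → extends → [7, 9]
13 → extends → [7, 9, 13]
17 → extends → [7, 9, 13, 17]
7 → already a tail → [7, 9, 13, 17]
11 → replaces 13 → [7, 9, 11, 17]
8 → replaces 9 → [7, 8, 11, 17]
9 → replaces 11 → [7, 8, 9, 17]
10 → replaces 17 → [7, 8, 9, 10]
9 → already a tail → [7, 8, 9, 10]
Length 4; one witness is 7, 9, 13, 17.

7, 9, 13, 17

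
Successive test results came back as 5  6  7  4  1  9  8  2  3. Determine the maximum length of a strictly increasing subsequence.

4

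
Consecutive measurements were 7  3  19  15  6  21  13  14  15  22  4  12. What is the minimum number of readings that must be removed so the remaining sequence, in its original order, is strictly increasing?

Fewest deletions = n − (longest strictly increasing subsequence).
Patience tails:
7 → extends → [7]
3 → replaces 7 → [3]
19 → extends → [3, 19]
15 → replaces 19 → [3, 15]
6 → replaces 15 → [3, 6]
21 → extends → [3, 6, 21]
13 → replaces 21 → [3, 6, 13]
14 → extends → [3, 6, 13, 14]
15 → extends → [3, 6, 13, 14, 15]
22 → extends → [3, 6, 13, 14, 15, 22]
4 → replaces 6 → [3, 4, 13, 14, 15, 22]
12 → replaces 13 → [3, 4, 12, 14, 15, 22]
Longest strictly increasing subsequence has length 6, so deletions = 12 − 6 = 6.

6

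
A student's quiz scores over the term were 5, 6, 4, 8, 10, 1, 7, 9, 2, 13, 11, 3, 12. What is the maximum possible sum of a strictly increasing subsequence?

52

Let S[i] be the best sum of a strictly increasing subsequence ending at i:
i:      1  2  3  4  5  6  7  8  9 10 11 12 13
a[i]:   5  6  4  8 10  1  7  9  2 13 11  3 12
S:      5 11  4 19 29  1 18 28  3 42 40  6 52
Maximum is 52 (e.g. 5 + 6 + 8 + 10 + 11 + 12).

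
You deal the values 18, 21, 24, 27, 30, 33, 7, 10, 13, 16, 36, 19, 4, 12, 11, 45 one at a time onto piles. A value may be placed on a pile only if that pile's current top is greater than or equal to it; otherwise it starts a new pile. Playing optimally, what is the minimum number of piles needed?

Place each on the leftmost legal pile:
18 → new pile 1 (tops now [18])
21 → new pile 2 (tops now [18, 21])
24 → new pile 3 (tops now [18, 21, 24])
27 → new pile 4 (tops now [18, 21, 24, 27])
30 → new pile 5 (tops now [18, 21, 24, 27, 30])
33 → new pile 6 (tops now [18, 21, 24, 27, 30, 33])
7 → pile 1 (tops now [7, 21, 24, 27, 30, 33])
10 → pile 2 (tops now [7, 10, 24, 27, 30, 33])
13 → pile 3 (tops now [7, 10, 13, 27, 30, 33])
16 → pile 4 (tops now [7, 10, 13, 16, 30, 33])
36 → new pile 7 (tops now [7, 10, 13, 16, 30, 33, 36])
19 → pile 5 (tops now [7, 10, 13, 16, 19, 33, 36])
4 → pile 1 (tops now [4, 10, 13, 16, 19, 33, 36])
12 → pile 3 (tops now [4, 10, 12, 16, 19, 33, 36])
11 → pile 3 (tops now [4, 10, 11, 16, 19, 33, 36])
45 → new pile 8 (tops now [4, 10, 11, 16, 19, 33, 36, 45])
Eight piles.

8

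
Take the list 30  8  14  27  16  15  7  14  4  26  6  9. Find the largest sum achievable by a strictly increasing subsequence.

Let S[i] be the best sum of a strictly increasing subsequence ending at i:
i:      1  2  3  4  5  6  7  8  9 10 11 12
a[i]:  30  8 14 27 16 15  7 14  4 26  6  9
S:     30  8 22 49 38 37  7 22  4 64 10 19
Maximum is 64 (e.g. 8 + 14 + 16 + 26).

64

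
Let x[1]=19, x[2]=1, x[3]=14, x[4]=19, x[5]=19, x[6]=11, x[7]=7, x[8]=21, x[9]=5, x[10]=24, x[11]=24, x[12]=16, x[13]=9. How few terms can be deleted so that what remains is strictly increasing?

8

Fewest deletions = n − (longest strictly increasing subsequence).
i:      1  2  3  4  5  6  7  8  9 10 11 12 13
x[i]:  19  1 14 19 19 11  7 21  5 24 24 16  9
dp:     1  1  2  3  3  2  2  4  2  5  5  3  3
max dp = 5, so deletions = 13 − 5 = 8.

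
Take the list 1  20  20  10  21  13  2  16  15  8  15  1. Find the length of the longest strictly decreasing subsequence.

Let dp[i] be the longest strictly decreasing subsequence ending at i:
i:      1  2  3  4  5  6  7  8  9 10 11 12
a[i]:   1 20 20 10 21 13  2 16 15  8 15  1
dp:     1  1  1  2  1  2  3  2  3  4  3  5
Maximum is 5.

5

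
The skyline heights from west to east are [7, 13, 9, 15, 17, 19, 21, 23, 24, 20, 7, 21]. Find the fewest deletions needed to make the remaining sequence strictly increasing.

Fewest deletions = n − (longest strictly increasing subsequence).
i:      1  2  3  4  5  6  7  8  9 10 11 12
a[i]:   7 13  9 15 17 19 21 23 24 20  7 21
dp:     1  2  2  3  4  5  6  7  8  6  1  7
max dp = 8, so deletions = 12 − 8 = 4.

4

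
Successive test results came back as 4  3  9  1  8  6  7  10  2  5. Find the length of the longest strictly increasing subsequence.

4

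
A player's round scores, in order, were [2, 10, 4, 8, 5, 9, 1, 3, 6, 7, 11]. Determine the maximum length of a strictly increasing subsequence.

Track the smallest tail for each achievable length (strict):
2 → extends → [2]
10 → extends → [2, 10]
4 → replaces 10 → [2, 4]
8 → extends → [2, 4, 8]
5 → replaces 8 → [2, 4, 5]
9 → extends → [2, 4, 5, 9]
1 → replaces 2 → [1, 4, 5, 9]
3 → replaces 4 → [1, 3, 5, 9]
6 → replaces 9 → [1, 3, 5, 6]
7 → extends → [1, 3, 5, 6, 7]
11 → extends → [1, 3, 5, 6, 7, 11]
Six tails, so the longest strictly increasing subsequence has length 6 (e.g. 2, 4, 5, 6, 7, 11).

6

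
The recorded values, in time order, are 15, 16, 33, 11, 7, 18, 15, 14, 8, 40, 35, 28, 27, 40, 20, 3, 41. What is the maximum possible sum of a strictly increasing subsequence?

180

Let S[i] be the best sum of a strictly increasing subsequence ending at i:
i:       1   2   3   4   5   6   7   8   9  10  11  12  13  14  15  16  17
a[i]:   15  16  33  11   7  18  15  14   8  40  35  28  27  40  20   3  41
S:      15  31  64  11   7  49  26  25  15 104  99  77  76 139  69   3 180
Maximum is 180 (e.g. 15 + 16 + 33 + 35 + 40 + 41).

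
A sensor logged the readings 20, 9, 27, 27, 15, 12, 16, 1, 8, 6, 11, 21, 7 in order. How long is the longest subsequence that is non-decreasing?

Track the smallest tail for each achievable length (allowing ties):
20 → extends → [20]
9 → replaces 20 → [9]
27 → extends → [9, 27]
27 → extends → [9, 27, 27]
15 → replaces 27 → [9, 15, 27]
12 → replaces 15 → [9, 12, 27]
16 → replaces 27 → [9, 12, 16]
1 → replaces 9 → [1, 12, 16]
8 → replaces 12 → [1, 8, 16]
6 → replaces 8 → [1, 6, 16]
11 → replaces 16 → [1, 6, 11]
21 → extends → [1, 6, 11, 21]
7 → replaces 11 → [1, 6, 7, 21]
Four tails, so the longest non-decreasing subsequence has length 4 (e.g. 9, 15, 16, 21).

4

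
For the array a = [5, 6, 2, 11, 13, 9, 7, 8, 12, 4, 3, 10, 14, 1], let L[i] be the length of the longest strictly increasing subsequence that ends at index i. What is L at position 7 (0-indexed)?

4

dp[i] = 1 + max{dp[j] : j<i, a[j]<a[i]} (or 1 if no such j):
i:      0  1  2  3  4  5  6  7  8  9 10 11 12 13
a[i]:   5  6  2 11 13  9  7  8 12  4  3 10 14  1
dp:     1  2  1  3  4  3  3  4  5  2  2  5  6  1
At index 7 the value is 4.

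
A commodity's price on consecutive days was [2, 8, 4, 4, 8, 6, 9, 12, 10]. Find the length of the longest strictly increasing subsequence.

5

Track the smallest tail for each achievable length (strict):
2 → extends → [2]
8 → extends → [2, 8]
4 → replaces 8 → [2, 4]
4 → already a tail → [2, 4]
8 → extends → [2, 4, 8]
6 → replaces 8 → [2, 4, 6]
9 → extends → [2, 4, 6, 9]
12 → extends → [2, 4, 6, 9, 12]
10 → replaces 12 → [2, 4, 6, 9, 10]
Five tails, so the longest strictly increasing subsequence has length 5 (e.g. 2, 4, 8, 9, 12).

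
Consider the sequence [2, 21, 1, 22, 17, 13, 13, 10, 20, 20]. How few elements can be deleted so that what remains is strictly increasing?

7

Fewest deletions = n − (longest strictly increasing subsequence).
Patience tails:
2 → extends → [2]
21 → extends → [2, 21]
1 → replaces 2 → [1, 21]
22 → extends → [1, 21, 22]
17 → replaces 21 → [1, 17, 22]
13 → replaces 17 → [1, 13, 22]
13 → already a tail → [1, 13, 22]
10 → replaces 13 → [1, 10, 22]
20 → replaces 22 → [1, 10, 20]
20 → already a tail → [1, 10, 20]
Longest strictly increasing subsequence has length 3, so deletions = 10 − 3 = 7.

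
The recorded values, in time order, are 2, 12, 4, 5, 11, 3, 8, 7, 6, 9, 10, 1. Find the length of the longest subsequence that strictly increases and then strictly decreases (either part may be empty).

inc[i] = longest strictly increasing subsequence ending at i; dec[i] = longest strictly decreasing subsequence starting at i:
i:      1  2  3  4  5  6  7  8  9 10 11 12
a[i]:   2 12  4  5 11  3  8  7  6  9 10  1
inc:    1  2  2  3  4  2  4  4  4  5  6  1
dec:    2  6  3  3  5  2  4  3  2  2  2  1
Best peak at i=5 (value 11): inc=4, dec=5, length 4+5−1 = 8.

8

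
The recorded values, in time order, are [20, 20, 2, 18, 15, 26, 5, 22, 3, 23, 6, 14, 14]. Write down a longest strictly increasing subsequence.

2, 18, 22, 23

Patience tails give the LIS length; then backtrack through the dp parents:
20 → extends → [20]
20 → already a tail → [20]
2 → replaces 20 → [2]
18 → extends → [2, 18]
15 → replaces 18 → [2, 15]
26 → extends → [2, 15, 26]
5 → replaces 15 → [2, 5, 26]
22 → replaces 26 → [2, 5, 22]
3 → replaces 5 → [2, 3, 22]
23 → extends → [2, 3, 22, 23]
6 → replaces 22 → [2, 3, 6, 23]
14 → replaces 23 → [2, 3, 6, 14]
14 → already a tail → [2, 3, 6, 14]
Length 4; one witness is 2, 18, 22, 23.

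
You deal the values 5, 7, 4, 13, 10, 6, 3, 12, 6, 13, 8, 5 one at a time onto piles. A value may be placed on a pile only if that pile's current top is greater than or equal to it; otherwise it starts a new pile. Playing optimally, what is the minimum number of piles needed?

5

Place each on the leftmost legal pile:
5 → new pile 1 (tops now [5])
7 → new pile 2 (tops now [5, 7])
4 → pile 1 (tops now [4, 7])
13 → new pile 3 (tops now [4, 7, 13])
10 → pile 3 (tops now [4, 7, 10])
6 → pile 2 (tops now [4, 6, 10])
3 → pile 1 (tops now [3, 6, 10])
12 → new pile 4 (tops now [3, 6, 10, 12])
6 → pile 2 (tops now [3, 6, 10, 12])
13 → new pile 5 (tops now [3, 6, 10, 12, 13])
8 → pile 3 (tops now [3, 6, 8, 12, 13])
5 → pile 2 (tops now [3, 5, 8, 12, 13])
Five piles.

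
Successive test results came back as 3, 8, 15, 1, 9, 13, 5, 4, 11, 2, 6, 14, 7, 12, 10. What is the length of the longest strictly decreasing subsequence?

5

Negate each value so 'decreasing' becomes 'increasing', then run patience tails on the negated sequence:
-3 → extends → [-3]
-8 → replaces -3 → [-8]
-15 → replaces -8 → [-15]
-1 → extends → [-15, -1]
-9 → replaces -1 → [-15, -9]
-13 → replaces -9 → [-15, -13]
-5 → extends → [-15, -13, -5]
-4 → extends → [-15, -13, -5, -4]
-11 → replaces -5 → [-15, -13, -11, -4]
-2 → extends → [-15, -13, -11, -4, -2]
-6 → replaces -4 → [-15, -13, -11, -6, -2]
-14 → replaces -13 → [-15, -14, -11, -6, -2]
-7 → replaces -6 → [-15, -14, -11, -7, -2]
-12 → replaces -11 → [-15, -14, -12, -7, -2]
-10 → replaces -7 → [-15, -14, -12, -10, -2]
Five tails, so the longest strictly decreasing subsequence of the original has length 5.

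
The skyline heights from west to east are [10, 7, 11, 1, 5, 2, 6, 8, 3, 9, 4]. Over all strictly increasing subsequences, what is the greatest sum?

29

Let S[i] be the best sum of a strictly increasing subsequence ending at i:
i:      1  2  3  4  5  6  7  8  9 10 11
a[i]:  10  7 11  1  5  2  6  8  3  9  4
S:     10  7 21  1  6  3 12 20  6 29 10
Maximum is 29 (e.g. 1 + 5 + 6 + 8 + 9).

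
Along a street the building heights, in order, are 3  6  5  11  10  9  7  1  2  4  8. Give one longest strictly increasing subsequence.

Patience tails give the LIS length; then backtrack through the dp parents:
3 → extends → [3]
6 → extends → [3, 6]
5 → replaces 6 → [3, 5]
11 → extends → [3, 5, 11]
10 → replaces 11 → [3, 5, 10]
9 → replaces 10 → [3, 5, 9]
7 → replaces 9 → [3, 5, 7]
1 → replaces 3 → [1, 5, 7]
2 → replaces 5 → [1, 2, 7]
4 → replaces 7 → [1, 2, 4]
8 → extends → [1, 2, 4, 8]
Length 4; one witness is 3, 6, 7, 8.

3, 6, 7, 8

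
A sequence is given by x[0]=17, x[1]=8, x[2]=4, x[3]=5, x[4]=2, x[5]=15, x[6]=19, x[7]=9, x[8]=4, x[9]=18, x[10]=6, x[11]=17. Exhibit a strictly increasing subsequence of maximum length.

4, 5, 15, 19

Patience tails give the LIS length; then backtrack through the dp parents:
17 → extends → [17]
8 → replaces 17 → [8]
4 → replaces 8 → [4]
5 → extends → [4, 5]
2 → replaces 4 → [2, 5]
15 → extends → [2, 5, 15]
19 → extends → [2, 5, 15, 19]
9 → replaces 15 → [2, 5, 9, 19]
4 → replaces 5 → [2, 4, 9, 19]
18 → replaces 19 → [2, 4, 9, 18]
6 → replaces 9 → [2, 4, 6, 18]
17 → replaces 18 → [2, 4, 6, 17]
Length 4; one witness is 4, 5, 15, 19.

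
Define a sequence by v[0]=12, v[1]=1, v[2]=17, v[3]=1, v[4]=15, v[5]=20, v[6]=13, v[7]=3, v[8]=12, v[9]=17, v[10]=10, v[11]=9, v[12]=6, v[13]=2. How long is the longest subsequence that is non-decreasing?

Let dp[i] be the length of the longest such subsequence ending at index i:
i:      0  1  2  3  4  5  6  7  8  9 10 11 12 13
v[i]:  12  1 17  1 15 20 13  3 12 17 10  9  6  2
dp:     1  1  2  2  3  4  3  3  4  5  4  4  4  3
Maximum dp value is 5.

5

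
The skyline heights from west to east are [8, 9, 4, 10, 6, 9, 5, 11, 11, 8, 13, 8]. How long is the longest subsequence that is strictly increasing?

5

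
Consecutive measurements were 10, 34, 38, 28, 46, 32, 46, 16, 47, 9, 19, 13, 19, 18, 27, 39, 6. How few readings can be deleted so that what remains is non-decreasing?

11

Fewest deletions = n − (longest non-decreasing subsequence).
Patience tails:
10 → extends → [10]
34 → extends → [10, 34]
38 → extends → [10, 34, 38]
28 → replaces 34 → [10, 28, 38]
46 → extends → [10, 28, 38, 46]
32 → replaces 38 → [10, 28, 32, 46]
46 → extends → [10, 28, 32, 46, 46]
16 → replaces 28 → [10, 16, 32, 46, 46]
47 → extends → [10, 16, 32, 46, 46, 47]
9 → replaces 10 → [9, 16, 32, 46, 46, 47]
19 → replaces 32 → [9, 16, 19, 46, 46, 47]
13 → replaces 16 → [9, 13, 19, 46, 46, 47]
19 → replaces 46 → [9, 13, 19, 19, 46, 47]
18 → replaces 19 → [9, 13, 18, 19, 46, 47]
27 → replaces 46 → [9, 13, 18, 19, 27, 47]
39 → replaces 47 → [9, 13, 18, 19, 27, 39]
6 → replaces 9 → [6, 13, 18, 19, 27, 39]
Longest non-decreasing subsequence has length 6, so deletions = 17 − 6 = 11.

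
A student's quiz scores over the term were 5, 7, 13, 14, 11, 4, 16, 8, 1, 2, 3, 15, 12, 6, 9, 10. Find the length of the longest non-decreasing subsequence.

Let dp[i] be the length of the longest such subsequence ending at index i:
i:      1  2  3  4  5  6  7  8  9 10 11 12 13 14 15 16
a[i]:   5  7 13 14 11  4 16  8  1  2  3 15 12  6  9 10
dp:     1  2  3  4  3  1  5  3  1  2  3  5  4  4  5  6
Maximum dp value is 6.

6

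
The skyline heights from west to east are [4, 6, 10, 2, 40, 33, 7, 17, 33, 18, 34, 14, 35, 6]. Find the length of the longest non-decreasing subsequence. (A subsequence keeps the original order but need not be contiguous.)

7

Track the smallest tail for each achievable length (allowing ties):
4 → extends → [4]
6 → extends → [4, 6]
10 → extends → [4, 6, 10]
2 → replaces 4 → [2, 6, 10]
40 → extends → [2, 6, 10, 40]
33 → replaces 40 → [2, 6, 10, 33]
7 → replaces 10 → [2, 6, 7, 33]
17 → replaces 33 → [2, 6, 7, 17]
33 → extends → [2, 6, 7, 17, 33]
18 → replaces 33 → [2, 6, 7, 17, 18]
34 → extends → [2, 6, 7, 17, 18, 34]
14 → replaces 17 → [2, 6, 7, 14, 18, 34]
35 → extends → [2, 6, 7, 14, 18, 34, 35]
6 → replaces 7 → [2, 6, 6, 14, 18, 34, 35]
Seven tails, so the longest non-decreasing subsequence has length 7 (e.g. 4, 6, 10, 33, 33, 34, 35).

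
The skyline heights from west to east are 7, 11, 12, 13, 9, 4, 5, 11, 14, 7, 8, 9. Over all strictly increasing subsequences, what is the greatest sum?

57

Let S[i] be the best sum of a strictly increasing subsequence ending at i:
i:      1  2  3  4  5  6  7  8  9 10 11 12
a[i]:   7 11 12 13  9  4  5 11 14  7  8  9
S:      7 18 30 43 16  4  9 27 57 16 24 33
Maximum is 57 (e.g. 7 + 11 + 12 + 13 + 14).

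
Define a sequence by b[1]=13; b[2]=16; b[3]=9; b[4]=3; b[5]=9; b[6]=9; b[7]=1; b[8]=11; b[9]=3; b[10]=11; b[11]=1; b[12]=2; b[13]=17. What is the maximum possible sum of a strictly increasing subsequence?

46

Let S[i] be the best sum of a strictly increasing subsequence ending at i:
i:      1  2  3  4  5  6  7  8  9 10 11 12 13
b[i]:  13 16  9  3  9  9  1 11  3 11  1  2 17
S:     13 29  9  3 12 12  1 23  4 23  1  3 46
Maximum is 46 (e.g. 13 + 16 + 17).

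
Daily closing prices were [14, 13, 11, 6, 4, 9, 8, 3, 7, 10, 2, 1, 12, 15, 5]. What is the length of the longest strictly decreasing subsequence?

Let dp[i] be the longest strictly decreasing subsequence ending at i:
i:      1  2  3  4  5  6  7  8  9 10 11 12 13 14 15
a[i]:  14 13 11  6  4  9  8  3  7 10  2  1 12 15  5
dp:     1  2  3  4  5  4  5  6  6  4  7  8  3  1  7
Maximum is 8.

8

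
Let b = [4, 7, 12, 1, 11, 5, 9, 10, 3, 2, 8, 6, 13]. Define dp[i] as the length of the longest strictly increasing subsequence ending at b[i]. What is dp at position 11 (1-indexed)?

dp[i] = 1 + max{dp[j] : j<i, b[j]<b[i]} (or 1 if no such j):
i:      1  2  3  4  5  6  7  8  9 10 11 12 13
b[i]:   4  7 12  1 11  5  9 10  3  2  8  6 13
dp:     1  2  3  1  3  2  3  4  2  2  3  3  5
At index 11 the value is 3.

3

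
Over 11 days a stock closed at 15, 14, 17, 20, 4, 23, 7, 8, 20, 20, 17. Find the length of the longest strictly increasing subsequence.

4

Track the smallest tail for each achievable length (strict):
15 → extends → [15]
14 → replaces 15 → [14]
17 → extends → [14, 17]
20 → extends → [14, 17, 20]
4 → replaces 14 → [4, 17, 20]
23 → extends → [4, 17, 20, 23]
7 → replaces 17 → [4, 7, 20, 23]
8 → replaces 20 → [4, 7, 8, 23]
20 → replaces 23 → [4, 7, 8, 20]
20 → already a tail → [4, 7, 8, 20]
17 → replaces 20 → [4, 7, 8, 17]
Four tails, so the longest strictly increasing subsequence has length 4 (e.g. 15, 17, 20, 23).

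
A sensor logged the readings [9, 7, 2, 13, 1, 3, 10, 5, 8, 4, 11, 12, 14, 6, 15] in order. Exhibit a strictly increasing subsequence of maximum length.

2, 3, 5, 8, 11, 12, 14, 15

Patience tails give the LIS length; then backtrack through the dp parents:
9 → extends → [9]
7 → replaces 9 → [7]
2 → replaces 7 → [2]
13 → extends → [2, 13]
1 → replaces 2 → [1, 13]
3 → replaces 13 → [1, 3]
10 → extends → [1, 3, 10]
5 → replaces 10 → [1, 3, 5]
8 → extends → [1, 3, 5, 8]
4 → replaces 5 → [1, 3, 4, 8]
11 → extends → [1, 3, 4, 8, 11]
12 → extends → [1, 3, 4, 8, 11, 12]
14 → extends → [1, 3, 4, 8, 11, 12, 14]
6 → replaces 8 → [1, 3, 4, 6, 11, 12, 14]
15 → extends → [1, 3, 4, 6, 11, 12, 14, 15]
Length 8; one witness is 2, 3, 5, 8, 11, 12, 14, 15.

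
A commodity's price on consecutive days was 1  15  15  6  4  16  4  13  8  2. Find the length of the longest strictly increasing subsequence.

Let dp[i] be the length of the longest such subsequence ending at index i:
i:      1  2  3  4  5  6  7  8  9 10
a[i]:   1 15 15  6  4 16  4 13  8  2
dp:     1  2  2  2  2  3  2  3  3  2
Maximum dp value is 3.

3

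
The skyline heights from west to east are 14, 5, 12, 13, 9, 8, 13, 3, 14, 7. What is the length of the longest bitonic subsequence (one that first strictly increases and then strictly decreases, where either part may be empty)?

6

inc[i] = longest strictly increasing subsequence ending at i; dec[i] = longest strictly decreasing subsequence starting at i:
i:      1  2  3  4  5  6  7  8  9 10
a[i]:  14  5 12 13  9  8 13  3 14  7
inc:    1  1  2  3  2  2  3  1  4  2
dec:    5  2  4  4  3  2  2  1  2  1
Best peak at i=4 (value 13): inc=3, dec=4, length 3+4−1 = 6.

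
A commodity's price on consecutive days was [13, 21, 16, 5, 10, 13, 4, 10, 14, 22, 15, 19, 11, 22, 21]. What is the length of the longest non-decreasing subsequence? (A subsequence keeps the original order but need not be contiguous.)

7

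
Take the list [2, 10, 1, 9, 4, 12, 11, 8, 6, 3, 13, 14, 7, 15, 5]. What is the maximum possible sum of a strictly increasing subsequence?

Let S[i] be the best sum of a strictly increasing subsequence ending at i:
i:      1  2  3  4  5  6  7  8  9 10 11 12 13 14 15
a[i]:   2 10  1  9  4 12 11  8  6  3 13 14  7 15  5
S:      2 12  1 11  6 24 23 14 12  5 37 51 19 66 11
Maximum is 66 (e.g. 2 + 10 + 12 + 13 + 14 + 15).

66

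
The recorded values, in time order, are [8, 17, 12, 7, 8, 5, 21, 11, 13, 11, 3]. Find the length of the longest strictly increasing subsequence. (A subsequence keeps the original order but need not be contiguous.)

Track the smallest tail for each achievable length (strict):
8 → extends → [8]
17 → extends → [8, 17]
12 → replaces 17 → [8, 12]
7 → replaces 8 → [7, 12]
8 → replaces 12 → [7, 8]
5 → replaces 7 → [5, 8]
21 → extends → [5, 8, 21]
11 → replaces 21 → [5, 8, 11]
13 → extends → [5, 8, 11, 13]
11 → already a tail → [5, 8, 11, 13]
3 → replaces 5 → [3, 8, 11, 13]
Four tails, so the longest strictly increasing subsequence has length 4 (e.g. 7, 8, 11, 13).

4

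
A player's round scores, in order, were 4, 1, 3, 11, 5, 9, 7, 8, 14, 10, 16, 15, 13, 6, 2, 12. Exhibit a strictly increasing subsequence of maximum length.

1, 3, 5, 7, 8, 14, 16

Patience tails give the LIS length; then backtrack through the dp parents:
4 → extends → [4]
1 → replaces 4 → [1]
3 → extends → [1, 3]
11 → extends → [1, 3, 11]
5 → replaces 11 → [1, 3, 5]
9 → extends → [1, 3, 5, 9]
7 → replaces 9 → [1, 3, 5, 7]
8 → extends → [1, 3, 5, 7, 8]
14 → extends → [1, 3, 5, 7, 8, 14]
10 → replaces 14 → [1, 3, 5, 7, 8, 10]
16 → extends → [1, 3, 5, 7, 8, 10, 16]
15 → replaces 16 → [1, 3, 5, 7, 8, 10, 15]
13 → replaces 15 → [1, 3, 5, 7, 8, 10, 13]
6 → replaces 7 → [1, 3, 5, 6, 8, 10, 13]
2 → replaces 3 → [1, 2, 5, 6, 8, 10, 13]
12 → replaces 13 → [1, 2, 5, 6, 8, 10, 12]
Length 7; one witness is 1, 3, 5, 7, 8, 14, 16.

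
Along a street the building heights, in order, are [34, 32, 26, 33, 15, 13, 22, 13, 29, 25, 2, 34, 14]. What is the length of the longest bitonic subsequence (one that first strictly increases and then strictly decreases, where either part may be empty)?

inc[i] = longest strictly increasing subsequence ending at i; dec[i] = longest strictly decreasing subsequence starting at i:
i:      1  2  3  4  5  6  7  8  9 10 11 12 13
a[i]:  34 32 26 33 15 13 22 13 29 25  2 34 14
inc:    1  1  1  2  1  1  2  1  3  3  1  4  2
dec:    6  5  4  4  3  2  3  2  3  2  1  2  1
Best peak at i=1 (value 34): inc=1, dec=6, length 1+6−1 = 6.

6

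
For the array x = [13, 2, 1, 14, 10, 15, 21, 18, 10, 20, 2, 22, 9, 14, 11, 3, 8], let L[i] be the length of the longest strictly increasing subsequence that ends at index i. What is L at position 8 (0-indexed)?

2

dp[i] = 1 + max{dp[j] : j<i, x[j]<x[i]} (or 1 if no such j):
i:      0  1  2  3  4  5  6  7  8  9 10 11 12 13 14 15 16
x[i]:  13  2  1 14 10 15 21 18 10 20  2 22  9 14 11  3  8
dp:     1  1  1  2  2  3  4  4  2  5  2  6  3  4  4  3  4
At index 8 the value is 2.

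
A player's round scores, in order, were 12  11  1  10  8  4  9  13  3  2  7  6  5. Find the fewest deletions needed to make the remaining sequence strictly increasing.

Fewest deletions = n − (longest strictly increasing subsequence).
Patience tails:
12 → extends → [12]
11 → replaces 12 → [11]
1 → replaces 11 → [1]
10 → extends → [1, 10]
8 → replaces 10 → [1, 8]
4 → replaces 8 → [1, 4]
9 → extends → [1, 4, 9]
13 → extends → [1, 4, 9, 13]
3 → replaces 4 → [1, 3, 9, 13]
2 → replaces 3 → [1, 2, 9, 13]
7 → replaces 9 → [1, 2, 7, 13]
6 → replaces 7 → [1, 2, 6, 13]
5 → replaces 6 → [1, 2, 5, 13]
Longest strictly increasing subsequence has length 4, so deletions = 13 − 4 = 9.

9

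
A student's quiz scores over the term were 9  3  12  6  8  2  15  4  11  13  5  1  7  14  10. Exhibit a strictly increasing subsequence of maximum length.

Patience tails give the LIS length; then backtrack through the dp parents:
9 → extends → [9]
3 → replaces 9 → [3]
12 → extends → [3, 12]
6 → replaces 12 → [3, 6]
8 → extends → [3, 6, 8]
2 → replaces 3 → [2, 6, 8]
15 → extends → [2, 6, 8, 15]
4 → replaces 6 → [2, 4, 8, 15]
11 → replaces 15 → [2, 4, 8, 11]
13 → extends → [2, 4, 8, 11, 13]
5 → replaces 8 → [2, 4, 5, 11, 13]
1 → replaces 2 → [1, 4, 5, 11, 13]
7 → replaces 11 → [1, 4, 5, 7, 13]
14 → extends → [1, 4, 5, 7, 13, 14]
10 → replaces 13 → [1, 4, 5, 7, 10, 14]
Length 6; one witness is 3, 6, 8, 11, 13, 14.

3, 6, 8, 11, 13, 14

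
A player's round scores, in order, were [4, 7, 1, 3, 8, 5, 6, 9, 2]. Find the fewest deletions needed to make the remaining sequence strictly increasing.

4

Fewest deletions = n − (longest strictly increasing subsequence).
i:     1 2 3 4 5 6 7 8 9
a[i]:  4 7 1 3 8 5 6 9 2
dp:    1 2 1 2 3 3 4 5 2
max dp = 5, so deletions = 9 − 5 = 4.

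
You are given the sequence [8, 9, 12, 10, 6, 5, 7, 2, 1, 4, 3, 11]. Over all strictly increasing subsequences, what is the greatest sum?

Let S[i] be the best sum of a strictly increasing subsequence ending at i:
i:      1  2  3  4  5  6  7  8  9 10 11 12
a[i]:   8  9 12 10  6  5  7  2  1  4  3 11
S:      8 17 29 27  6  5 13  2  1  6  5 38
Maximum is 38 (e.g. 8 + 9 + 10 + 11).

38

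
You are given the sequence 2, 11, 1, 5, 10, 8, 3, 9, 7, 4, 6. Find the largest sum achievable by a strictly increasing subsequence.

Let S[i] be the best sum of a strictly increasing subsequence ending at i:
i:      1  2  3  4  5  6  7  8  9 10 11
a[i]:   2 11  1  5 10  8  3  9  7  4  6
S:      2 13  1  7 17 15  5 24 14  9 15
Maximum is 24 (e.g. 2 + 5 + 8 + 9).

24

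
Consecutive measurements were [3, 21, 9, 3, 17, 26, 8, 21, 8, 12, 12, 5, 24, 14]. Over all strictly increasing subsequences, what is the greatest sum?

74

Let S[i] be the best sum of a strictly increasing subsequence ending at i:
i:      1  2  3  4  5  6  7  8  9 10 11 12 13 14
a[i]:   3 21  9  3 17 26  8 21  8 12 12  5 24 14
S:      3 24 12  3 29 55 11 50 11 24 24  8 74 38
Maximum is 74 (e.g. 3 + 9 + 17 + 21 + 24).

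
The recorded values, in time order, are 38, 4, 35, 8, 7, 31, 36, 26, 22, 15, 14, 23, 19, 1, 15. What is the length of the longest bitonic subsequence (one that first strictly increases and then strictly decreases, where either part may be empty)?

inc[i] = longest strictly increasing subsequence ending at i; dec[i] = longest strictly decreasing subsequence starting at i:
i:      1  2  3  4  5  6  7  8  9 10 11 12 13 14 15
a[i]:  38  4 35  8  7 31 36 26 22 15 14 23 19  1 15
inc:    1  1  2  2  2  3  4  3  3  3  3  4  4  1  4
dec:    8  2  7  3  2  6  6  5  4  3  2  3  2  1  1
Best peak at i=7 (value 36): inc=4, dec=6, length 4+6−1 = 9.

9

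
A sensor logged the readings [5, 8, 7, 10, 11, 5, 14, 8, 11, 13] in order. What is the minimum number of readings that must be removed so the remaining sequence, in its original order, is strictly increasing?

Fewest deletions = n − (longest strictly increasing subsequence).
i:      1  2  3  4  5  6  7  8  9 10
a[i]:   5  8  7 10 11  5 14  8 11 13
dp:     1  2  2  3  4  1  5  3  4  5
max dp = 5, so deletions = 10 − 5 = 5.

5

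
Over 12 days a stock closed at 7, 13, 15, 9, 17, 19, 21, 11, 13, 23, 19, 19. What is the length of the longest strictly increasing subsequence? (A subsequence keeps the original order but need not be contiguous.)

Let dp[i] be the length of the longest such subsequence ending at index i:
i:      1  2  3  4  5  6  7  8  9 10 11 12
a[i]:   7 13 15  9 17 19 21 11 13 23 19 19
dp:     1  2  3  2  4  5  6  3  4  7  5  5
Maximum dp value is 7.

7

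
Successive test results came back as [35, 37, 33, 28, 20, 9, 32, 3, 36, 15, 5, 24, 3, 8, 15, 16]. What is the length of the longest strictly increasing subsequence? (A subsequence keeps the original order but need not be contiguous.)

Track the smallest tail for each achievable length (strict):
35 → extends → [35]
37 → extends → [35, 37]
33 → replaces 35 → [33, 37]
28 → replaces 33 → [28, 37]
20 → replaces 28 → [20, 37]
9 → replaces 20 → [9, 37]
32 → replaces 37 → [9, 32]
3 → replaces 9 → [3, 32]
36 → extends → [3, 32, 36]
15 → replaces 32 → [3, 15, 36]
5 → replaces 15 → [3, 5, 36]
24 → replaces 36 → [3, 5, 24]
3 → already a tail → [3, 5, 24]
8 → replaces 24 → [3, 5, 8]
15 → extends → [3, 5, 8, 15]
16 → extends → [3, 5, 8, 15, 16]
Five tails, so the longest strictly increasing subsequence has length 5 (e.g. 3, 5, 8, 15, 16).

5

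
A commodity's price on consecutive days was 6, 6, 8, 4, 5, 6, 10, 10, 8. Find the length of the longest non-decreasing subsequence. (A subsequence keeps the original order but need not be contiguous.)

5

Let dp[i] be the length of the longest such subsequence ending at index i:
i:      1  2  3  4  5  6  7  8  9
a[i]:   6  6  8  4  5  6 10 10  8
dp:     1  2  3  1  2  3  4  5  4
Maximum dp value is 5.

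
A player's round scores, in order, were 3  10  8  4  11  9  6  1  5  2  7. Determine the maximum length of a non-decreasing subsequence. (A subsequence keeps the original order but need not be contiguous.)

Track the smallest tail for each achievable length (allowing ties):
3 → extends → [3]
10 → extends → [3, 10]
8 → replaces 10 → [3, 8]
4 → replaces 8 → [3, 4]
11 → extends → [3, 4, 11]
9 → replaces 11 → [3, 4, 9]
6 → replaces 9 → [3, 4, 6]
1 → replaces 3 → [1, 4, 6]
5 → replaces 6 → [1, 4, 5]
2 → replaces 4 → [1, 2, 5]
7 → extends → [1, 2, 5, 7]
Four tails, so the longest non-decreasing subsequence has length 4 (e.g. 3, 4, 6, 7).

4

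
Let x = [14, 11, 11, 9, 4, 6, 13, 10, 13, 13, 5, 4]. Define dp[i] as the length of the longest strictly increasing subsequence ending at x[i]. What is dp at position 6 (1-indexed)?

2

dp[i] = 1 + max{dp[j] : j<i, x[j]<x[i]} (or 1 if no such j):
i:      1  2  3  4  5  6  7  8  9 10 11 12
x[i]:  14 11 11  9  4  6 13 10 13 13  5  4
dp:     1  1  1  1  1  2  3  3  4  4  2  1
At index 6 the value is 2.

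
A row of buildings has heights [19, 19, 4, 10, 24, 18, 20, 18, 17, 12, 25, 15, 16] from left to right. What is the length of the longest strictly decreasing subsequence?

Negate each value so 'decreasing' becomes 'increasing', then run patience tails on the negated sequence:
-19 → extends → [-19]
-19 → already a tail → [-19]
-4 → extends → [-19, -4]
-10 → replaces -4 → [-19, -10]
-24 → replaces -19 → [-24, -10]
-18 → replaces -10 → [-24, -18]
-20 → replaces -18 → [-24, -20]
-18 → extends → [-24, -20, -18]
-17 → extends → [-24, -20, -18, -17]
-12 → extends → [-24, -20, -18, -17, -12]
-25 → replaces -24 → [-25, -20, -18, -17, -12]
-15 → replaces -12 → [-25, -20, -18, -17, -15]
-16 → replaces -15 → [-25, -20, -18, -17, -16]
Five tails, so the longest strictly decreasing subsequence of the original has length 5.

5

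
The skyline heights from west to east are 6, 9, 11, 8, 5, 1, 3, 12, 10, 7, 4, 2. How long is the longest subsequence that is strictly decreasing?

5

Let dp[i] be the longest strictly decreasing subsequence ending at i:
i:      1  2  3  4  5  6  7  8  9 10 11 12
a[i]:   6  9 11  8  5  1  3 12 10  7  4  2
dp:     1  1  1  2  3  4  4  1  2  3  4  5
Maximum is 5.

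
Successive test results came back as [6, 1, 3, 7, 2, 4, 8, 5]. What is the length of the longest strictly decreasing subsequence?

Let dp[i] be the longest strictly decreasing subsequence ending at i:
i:     1 2 3 4 5 6 7 8
a[i]:  6 1 3 7 2 4 8 5
dp:    1 2 2 1 3 2 1 2
Maximum is 3.

3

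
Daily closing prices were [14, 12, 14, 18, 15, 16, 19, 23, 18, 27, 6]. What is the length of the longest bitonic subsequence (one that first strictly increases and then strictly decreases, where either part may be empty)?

8

inc[i] = longest strictly increasing subsequence ending at i; dec[i] = longest strictly decreasing subsequence starting at i:
i:      1  2  3  4  5  6  7  8  9 10 11
a[i]:  14 12 14 18 15 16 19 23 18 27  6
inc:    1  1  2  3  3  4  5  6  5  7  1
dec:    3  2  2  3  2  2  3  3  2  2  1
Best peak at i=8 (value 23): inc=6, dec=3, length 6+3−1 = 8.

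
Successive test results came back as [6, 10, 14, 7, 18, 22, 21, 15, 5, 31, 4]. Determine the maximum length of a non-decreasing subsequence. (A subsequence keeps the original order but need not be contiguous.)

Let dp[i] be the length of the longest such subsequence ending at index i:
i:      1  2  3  4  5  6  7  8  9 10 11
a[i]:   6 10 14  7 18 22 21 15  5 31  4
dp:     1  2  3  2  4  5  5  4  1  6  1
Maximum dp value is 6.

6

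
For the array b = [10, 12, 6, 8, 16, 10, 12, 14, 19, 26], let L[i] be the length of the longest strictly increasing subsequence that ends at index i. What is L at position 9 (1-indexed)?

6

dp[i] = 1 + max{dp[j] : j<i, b[j]<b[i]} (or 1 if no such j):
i:      1  2  3  4  5  6  7  8  9 10
b[i]:  10 12  6  8 16 10 12 14 19 26
dp:     1  2  1  2  3  3  4  5  6  7
At index 9 the value is 6.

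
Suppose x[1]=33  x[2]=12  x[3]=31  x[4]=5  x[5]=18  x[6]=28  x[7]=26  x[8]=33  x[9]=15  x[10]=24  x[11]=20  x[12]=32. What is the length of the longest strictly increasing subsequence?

Let dp[i] be the length of the longest such subsequence ending at index i:
i:      1  2  3  4  5  6  7  8  9 10 11 12
x[i]:  33 12 31  5 18 28 26 33 15 24 20 32
dp:     1  1  2  1  2  3  3  4  2  3  3  4
Maximum dp value is 4.

4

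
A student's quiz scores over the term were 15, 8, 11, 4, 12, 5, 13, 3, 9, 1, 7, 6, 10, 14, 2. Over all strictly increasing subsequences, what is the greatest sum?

Let S[i] be the best sum of a strictly increasing subsequence ending at i:
i:      1  2  3  4  5  6  7  8  9 10 11 12 13 14 15
a[i]:  15  8 11  4 12  5 13  3  9  1  7  6 10 14  2
S:     15  8 19  4 31  9 44  3 18  1 16 15 28 58  3
Maximum is 58 (e.g. 8 + 11 + 12 + 13 + 14).

58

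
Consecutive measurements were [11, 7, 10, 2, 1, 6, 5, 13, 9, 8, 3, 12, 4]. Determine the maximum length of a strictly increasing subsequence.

Track the smallest tail for each achievable length (strict):
11 → extends → [11]
7 → replaces 11 → [7]
10 → extends → [7, 10]
2 → replaces 7 → [2, 10]
1 → replaces 2 → [1, 10]
6 → replaces 10 → [1, 6]
5 → replaces 6 → [1, 5]
13 → extends → [1, 5, 13]
9 → replaces 13 → [1, 5, 9]
8 → replaces 9 → [1, 5, 8]
3 → replaces 5 → [1, 3, 8]
12 → extends → [1, 3, 8, 12]
4 → replaces 8 → [1, 3, 4, 12]
Four tails, so the longest strictly increasing subsequence has length 4 (e.g. 2, 6, 9, 12).

4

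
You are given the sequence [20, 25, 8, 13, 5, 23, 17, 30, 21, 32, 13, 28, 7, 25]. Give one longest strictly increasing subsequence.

8, 13, 23, 30, 32

Patience tails give the LIS length; then backtrack through the dp parents:
20 → extends → [20]
25 → extends → [20, 25]
8 → replaces 20 → [8, 25]
13 → replaces 25 → [8, 13]
5 → replaces 8 → [5, 13]
23 → extends → [5, 13, 23]
17 → replaces 23 → [5, 13, 17]
30 → extends → [5, 13, 17, 30]
21 → replaces 30 → [5, 13, 17, 21]
32 → extends → [5, 13, 17, 21, 32]
13 → already a tail → [5, 13, 17, 21, 32]
28 → replaces 32 → [5, 13, 17, 21, 28]
7 → replaces 13 → [5, 7, 17, 21, 28]
25 → replaces 28 → [5, 7, 17, 21, 25]
Length 5; one witness is 8, 13, 23, 30, 32.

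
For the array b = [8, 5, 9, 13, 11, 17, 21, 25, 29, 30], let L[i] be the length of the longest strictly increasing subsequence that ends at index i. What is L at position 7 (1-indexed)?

dp[i] = 1 + max{dp[j] : j<i, b[j]<b[i]} (or 1 if no such j):
i:      1  2  3  4  5  6  7  8  9 10
b[i]:   8  5  9 13 11 17 21 25 29 30
dp:     1  1  2  3  3  4  5  6  7  8
At index 7 the value is 5.

5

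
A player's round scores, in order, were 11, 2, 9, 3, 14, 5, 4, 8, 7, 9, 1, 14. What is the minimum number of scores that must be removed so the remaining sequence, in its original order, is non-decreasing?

Fewest deletions = n − (longest non-decreasing subsequence).
Patience tails:
11 → extends → [11]
2 → replaces 11 → [2]
9 → extends → [2, 9]
3 → replaces 9 → [2, 3]
14 → extends → [2, 3, 14]
5 → replaces 14 → [2, 3, 5]
4 → replaces 5 → [2, 3, 4]
8 → extends → [2, 3, 4, 8]
7 → replaces 8 → [2, 3, 4, 7]
9 → extends → [2, 3, 4, 7, 9]
1 → replaces 2 → [1, 3, 4, 7, 9]
14 → extends → [1, 3, 4, 7, 9, 14]
Longest non-decreasing subsequence has length 6, so deletions = 12 − 6 = 6.

6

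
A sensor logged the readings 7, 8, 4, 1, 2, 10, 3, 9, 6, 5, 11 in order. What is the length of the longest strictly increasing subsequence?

Let dp[i] be the length of the longest such subsequence ending at index i:
i:      1  2  3  4  5  6  7  8  9 10 11
a[i]:   7  8  4  1  2 10  3  9  6  5 11
dp:     1  2  1  1  2  3  3  4  4  4  5
Maximum dp value is 5.

5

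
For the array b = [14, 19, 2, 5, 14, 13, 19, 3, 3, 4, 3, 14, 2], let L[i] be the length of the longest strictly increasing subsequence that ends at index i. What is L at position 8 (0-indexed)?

dp[i] = 1 + max{dp[j] : j<i, b[j]<b[i]} (or 1 if no such j):
i:      0  1  2  3  4  5  6  7  8  9 10 11 12
b[i]:  14 19  2  5 14 13 19  3  3  4  3 14  2
dp:     1  2  1  2  3  3  4  2  2  3  2  4  1
At index 8 the value is 2.

2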